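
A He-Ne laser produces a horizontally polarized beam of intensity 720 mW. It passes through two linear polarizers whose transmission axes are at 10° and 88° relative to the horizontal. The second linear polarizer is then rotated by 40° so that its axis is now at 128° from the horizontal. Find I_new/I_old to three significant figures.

Before rotation:
By Malus's law, I₁ = I₀ cos²(10° − 0°) = I₀ cos²(10°) = 0.9698 I₀.
I₂ = I₁ cos²(88° − 10°) = 0.9698 I₀ · cos²(78°) = 0.04192 I₀.
After rotation:
I₁ = I₀ cos²(10° − 0°) = I₀ cos²(10°) = 0.9698 I₀.
Angle between axes 1 and 2: 62°. I₂ = 0.9698 I₀ · cos²(62°) = 0.2138 I₀.
Ratio = 0.2138 / 0.04192 = 5.099.

I_new/I_old ≈ 5.10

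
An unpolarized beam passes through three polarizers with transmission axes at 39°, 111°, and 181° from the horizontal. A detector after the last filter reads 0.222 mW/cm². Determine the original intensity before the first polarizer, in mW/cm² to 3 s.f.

Unpolarized light through the first polarizer → I₁ = ½ I₀, now polarized at 39°.
I₂ = I₁ cos²(111° − 39°) = 0.5 I₀ · cos²(72°) = 0.04775 I₀.
I₃ = I₂ cos²(181° − 111°) = 0.04775 I₀ · cos²(70°) = 0.005585 I₀.
So 0.222 mW/cm² = 0.005585 I₀, giving I₀ = 0.222/0.005585 = 39.75 mW/cm².

I₀ ≈ 39.7 mW/cm²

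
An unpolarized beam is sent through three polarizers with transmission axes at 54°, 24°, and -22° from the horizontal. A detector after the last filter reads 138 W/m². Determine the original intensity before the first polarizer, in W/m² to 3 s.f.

Unpolarized light through the first polarizer → I₁ = ½ I₀, now polarized at 54°.
I₂ = I₁ cos²(24° − 54°) = 0.5 I₀ · cos²(30°) = 0.375 I₀.
I₃ = I₂ cos²(-22° − 24°) = 0.375 I₀ · cos²(46°) = 0.181 I₀.
So 138 W/m² = 0.181 I₀, giving I₀ = 138/0.181 = 762.6 W/m².

I₀ ≈ 763 W/m²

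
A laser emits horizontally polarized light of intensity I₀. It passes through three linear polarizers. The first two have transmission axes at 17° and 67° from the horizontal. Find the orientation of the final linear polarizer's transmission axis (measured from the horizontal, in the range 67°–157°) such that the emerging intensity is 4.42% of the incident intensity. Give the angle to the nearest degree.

By Malus's law, I₁ = I₀ cos²(17° − 0°) = I₀ cos²(17°) = 0.9145 I₀.
I₂ = I₁ cos²(67° − 17°) = 0.9145 I₀ · cos²(50°) = 0.3779 I₀.
Need I₃/I₀ = 0.0442, so cos²(θ − 67°) = 0.0442 / 0.3779 = 0.117.
θ − 67° = arccos(√0.117) = 70.0°, giving θ ≈ 67 + 70.0 = 137.0°.

θ ≈ 137°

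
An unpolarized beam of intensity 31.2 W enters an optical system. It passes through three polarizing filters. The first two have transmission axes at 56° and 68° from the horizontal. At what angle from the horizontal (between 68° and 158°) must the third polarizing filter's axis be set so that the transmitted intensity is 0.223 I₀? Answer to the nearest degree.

Unpolarized light through the first polarizer → I₁ = ½ I₀, now polarized at 56°.
I₂ = I₁ cos²(68° − 56°) = 0.5 I₀ · cos²(12°) = 0.4784 I₀.
Need I₃/I₀ = 0.223, so cos²(θ − 68°) = 0.223 / 0.4784 = 0.4662.
θ − 68° = arccos(√0.4662) = 46.9°, giving θ ≈ 68 + 46.9 = 114.9°.

θ ≈ 115°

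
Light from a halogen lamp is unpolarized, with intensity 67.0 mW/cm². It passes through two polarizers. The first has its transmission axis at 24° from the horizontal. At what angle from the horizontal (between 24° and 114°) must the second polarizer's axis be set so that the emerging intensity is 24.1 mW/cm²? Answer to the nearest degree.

θ ≈ 56°

Unpolarized light through the first polarizer → I₁ = ½ I₀, now polarized at 24°.
Target fraction: 24.1 / 67.0 mW/cm² = 0.3597 of I₀.
Need I₂/I₀ = 0.3597, so cos²(θ − 24°) = 0.3597 / 0.5 = 0.7194.
θ − 24° = arccos(√0.7194) = 32.0°, giving θ ≈ 24 + 32.0 = 56.0°.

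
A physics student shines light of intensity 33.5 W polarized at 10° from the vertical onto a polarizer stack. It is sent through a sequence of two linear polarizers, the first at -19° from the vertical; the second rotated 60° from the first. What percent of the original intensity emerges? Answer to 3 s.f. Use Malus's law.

By Malus's law, I₁ = 33.5 W · cos²(29°) = 25.63 W.
I₂ = I₁ · cos²(60°) = 25.63 · 0.25 = 6.407 W.
That is 19.12% of the incident intensity.

≈ 19.1%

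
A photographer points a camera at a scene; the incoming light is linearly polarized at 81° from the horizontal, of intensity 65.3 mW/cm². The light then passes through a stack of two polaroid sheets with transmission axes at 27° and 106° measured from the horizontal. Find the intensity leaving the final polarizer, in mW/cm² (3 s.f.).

I₁ = 65.3 mW/cm² · cos²(54°) = 22.56 mW/cm².
I₂ = I₁ · cos²(79°) = 22.56 · 0.03641 = 0.8214 mW/cm².

I ≈ 0.821 mW/cm²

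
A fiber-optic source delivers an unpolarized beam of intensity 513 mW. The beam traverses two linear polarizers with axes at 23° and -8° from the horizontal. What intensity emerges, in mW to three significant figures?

Unpolarized light through the first polarizer → I₁ = 513 mW/2 = 256.5 mW, polarized at 23°.
I₂ = I₁ · cos²(31°) = 256.5 · 0.7347 = 188.5 mW.

I ≈ 188 mW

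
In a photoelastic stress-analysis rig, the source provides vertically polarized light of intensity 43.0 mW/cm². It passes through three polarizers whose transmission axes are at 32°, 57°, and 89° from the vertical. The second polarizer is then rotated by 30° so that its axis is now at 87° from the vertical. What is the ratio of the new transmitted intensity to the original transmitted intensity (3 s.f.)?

I_new/I_old ≈ 0.556

Before rotation:
I₁ = I₀ cos²(32° − 0°) = I₀ cos²(32°) = 0.7192 I₀.
I₂ = I₁ cos²(57° − 32°) = 0.7192 I₀ · cos²(25°) = 0.5907 I₀.
I₃ = I₂ cos²(89° − 57°) = 0.5907 I₀ · cos²(32°) = 0.4248 I₀.
After rotation:
I₁ = I₀ cos²(32° − 0°) = I₀ cos²(32°) = 0.7192 I₀.
I₂ = I₁ cos²(87° − 32°) = 0.7192 I₀ · cos²(55°) = 0.2366 I₀.
I₃ = I₂ cos²(89° − 87°) = 0.2366 I₀ · cos²(2°) = 0.2363 I₀.
Ratio = 0.2363 / 0.4248 = 0.5562.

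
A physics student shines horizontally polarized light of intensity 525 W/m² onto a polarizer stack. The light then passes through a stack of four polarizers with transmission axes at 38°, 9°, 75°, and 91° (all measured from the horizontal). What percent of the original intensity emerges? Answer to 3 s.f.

I₁ = 525 W/m² · cos²(38°) = 326 W/m².
I₂ = I₁ · cos²(29°) = 326 · 0.765 = 249.4 W/m².
I₃ = I₂ · cos²(66°) = 249.4 · 0.1654 = 41.26 W/m².
I₄ = I₃ · cos²(16°) = 41.26 · 0.924 = 38.12 W/m².
That is 7.261% of the incident intensity.

≈ 7.26%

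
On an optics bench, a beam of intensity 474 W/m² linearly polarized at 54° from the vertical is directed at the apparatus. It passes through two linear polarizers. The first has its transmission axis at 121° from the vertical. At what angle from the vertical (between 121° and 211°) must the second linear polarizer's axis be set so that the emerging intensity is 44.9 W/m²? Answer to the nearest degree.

By Malus's law, I₁ = I₀ cos²(121° − 54°) = I₀ cos²(67°) = 0.1527 I₀.
Target fraction: 44.9 / 474 W/m² = 0.09473 of I₀.
Need I₂/I₀ = 0.09473, so cos²(θ − 121°) = 0.09473 / 0.1527 = 0.6205.
θ − 121° = arccos(√0.6205) = 38.0°, giving θ ≈ 121 + 38.0 = 159.0°.

θ ≈ 159°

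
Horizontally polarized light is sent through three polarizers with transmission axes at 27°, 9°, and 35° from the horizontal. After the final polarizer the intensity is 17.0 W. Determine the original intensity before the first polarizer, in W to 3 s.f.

I₁ = I₀ cos²(27° − 0°) = I₀ cos²(27°) = 0.7939 I₀.
I₂ = I₁ cos²(9° − 27°) = 0.7939 I₀ · cos²(18°) = 0.7181 I₀.
I₃ = I₂ cos²(35° − 9°) = 0.7181 I₀ · cos²(26°) = 0.5801 I₀.
So 17.0 W = 0.5801 I₀, giving I₀ = 17.0/0.5801 = 29.31 W.

I₀ ≈ 29.3 W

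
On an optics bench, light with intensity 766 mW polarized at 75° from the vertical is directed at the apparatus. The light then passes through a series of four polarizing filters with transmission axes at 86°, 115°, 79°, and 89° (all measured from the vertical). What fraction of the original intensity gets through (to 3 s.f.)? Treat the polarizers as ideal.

By Malus's law, I₁ = 766 mW · cos²(11°) = 738.1 mW.
I₂ = I₁ · cos²(29°) = 738.1 · 0.765 = 564.6 mW.
I₃ = I₂ · cos²(36°) = 564.6 · 0.6545 = 369.6 mW.
I₄ = I₃ · cos²(10°) = 369.6 · 0.9698 = 358.4 mW.
Transmitted fraction = 0.4679.

I/I₀ ≈ 0.468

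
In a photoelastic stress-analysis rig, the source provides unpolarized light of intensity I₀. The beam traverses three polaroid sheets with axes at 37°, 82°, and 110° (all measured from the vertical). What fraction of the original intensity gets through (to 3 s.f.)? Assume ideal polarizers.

≈ 0.195 I₀

Unpolarized light through the first polarizer → I₁ = ½ I₀, now polarized at 37°.
I₂ = I₁ cos²(82° − 37°) = 0.5 I₀ · cos²(45°) = 0.25 I₀.
I₃ = I₂ cos²(110° − 82°) = 0.25 I₀ · cos²(28°) = 0.1949 I₀.
Transmitted fraction = 0.1949.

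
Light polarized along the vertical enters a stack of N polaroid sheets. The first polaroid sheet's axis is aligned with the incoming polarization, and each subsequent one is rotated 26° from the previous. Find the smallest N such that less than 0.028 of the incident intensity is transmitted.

First polarizer is aligned with the polarization: full transmission.
Each further stage multiplies by cos²(26°) = 0.8078.
After N polarizers: T = 0.8078^(N−1). Require T < 0.028 ⇒ N−1 > ln(0.028)/ln(0.8078) = 16.75, so N−1 ≥ 17 and N = 18.
Check: N=18 gives T = 0.02657 < 0.028; N=17 gives T = 0.03289.

N = 18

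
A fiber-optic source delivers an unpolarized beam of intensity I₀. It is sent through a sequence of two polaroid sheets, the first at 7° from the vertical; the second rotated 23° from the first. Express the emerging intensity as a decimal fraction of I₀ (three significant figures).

≈ 0.424 I₀

Unpolarized light through the first polarizer → I₁ = ½ I₀, now polarized at 7°.
I₂ = I₁ cos²(23°) = 0.5 · 0.8473 I₀ = 0.4237 I₀.
Transmitted fraction = 0.4237.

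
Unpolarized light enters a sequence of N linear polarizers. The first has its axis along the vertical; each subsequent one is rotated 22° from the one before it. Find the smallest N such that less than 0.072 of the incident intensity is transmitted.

N = 14

First polarizer halves the unpolarized light: factor 1/2.
Each further stage multiplies by cos²(22°) = 0.8597.
After N polarizers: T = 0.5·0.8597^(N−1). Require T < 0.072 ⇒ N−1 > ln(0.072/0.5)/ln(0.8597) = 12.82, so N−1 ≥ 13 and N = 14.
Check: N=14 gives T = 0.07003 < 0.072; N=13 gives T = 0.08146.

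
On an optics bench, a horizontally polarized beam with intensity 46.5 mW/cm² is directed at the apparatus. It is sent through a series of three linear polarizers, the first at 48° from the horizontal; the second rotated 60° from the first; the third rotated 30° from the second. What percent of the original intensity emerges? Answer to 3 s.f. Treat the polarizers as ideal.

≈ 8.40%

By Malus's law, I₁ = 46.5 mW/cm² · cos²(48°) = 20.82 mW/cm².
I₂ = I₁ · cos²(60°) = 20.82 · 0.25 = 5.205 mW/cm².
I₃ = I₂ · cos²(30°) = 5.205 · 0.75 = 3.904 mW/cm².
That is 8.395% of the incident intensity.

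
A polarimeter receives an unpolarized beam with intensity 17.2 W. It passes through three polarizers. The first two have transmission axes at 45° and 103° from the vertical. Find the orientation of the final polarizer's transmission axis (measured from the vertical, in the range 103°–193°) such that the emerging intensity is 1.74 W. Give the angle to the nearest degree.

Unpolarized light through the first polarizer → I₁ = ½ I₀, now polarized at 45°.
I₂ = I₁ cos²(103° − 45°) = 0.5 I₀ · cos²(58°) = 0.1404 I₀.
Target fraction: 1.74 / 17.2 W = 0.1012 of I₀.
Need I₃/I₀ = 0.1012, so cos²(θ − 103°) = 0.1012 / 0.1404 = 0.7205.
θ − 103° = arccos(√0.7205) = 31.9°, giving θ ≈ 103 + 31.9 = 134.9°.

θ ≈ 135°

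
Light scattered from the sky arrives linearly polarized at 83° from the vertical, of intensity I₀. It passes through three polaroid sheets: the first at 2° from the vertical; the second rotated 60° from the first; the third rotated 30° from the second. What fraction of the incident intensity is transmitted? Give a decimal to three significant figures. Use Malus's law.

≈ 0.00459 I₀

By Malus's law, I₁ = I₀ cos²(2° − 83°) = I₀ cos²(81°) = 0.02447 I₀.
I₂ = I₁ cos²(60°) = 0.02447 · 0.25 I₀ = 0.006118 I₀.
I₃ = I₂ cos²(30°) = 0.006118 · 0.75 I₀ = 0.004588 I₀.
Transmitted fraction = 0.004588.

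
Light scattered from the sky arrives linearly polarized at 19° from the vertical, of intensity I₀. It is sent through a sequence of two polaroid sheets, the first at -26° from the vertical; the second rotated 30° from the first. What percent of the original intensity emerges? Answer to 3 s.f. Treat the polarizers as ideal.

≈ 37.5%

I₁ = I₀ cos²(-26° − 19°) = I₀ cos²(45°) = 0.5 I₀.
I₂ = I₁ cos²(30°) = 0.5 · 0.75 I₀ = 0.375 I₀.
That is 37.5% of the incident intensity.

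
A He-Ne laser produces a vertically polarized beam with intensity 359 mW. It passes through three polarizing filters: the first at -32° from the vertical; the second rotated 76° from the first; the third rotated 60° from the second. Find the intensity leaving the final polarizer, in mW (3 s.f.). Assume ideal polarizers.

I ≈ 3.78 mW

I₁ = 359 mW · cos²(32°) = 258.2 mW.
I₂ = I₁ · cos²(76°) = 258.2 · 0.05853 = 15.11 mW.
I₃ = I₂ · cos²(60°) = 15.11 · 0.25 = 3.778 mW.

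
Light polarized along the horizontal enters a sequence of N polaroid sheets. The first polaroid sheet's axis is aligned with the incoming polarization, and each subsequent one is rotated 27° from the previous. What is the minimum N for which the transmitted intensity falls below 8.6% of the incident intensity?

N = 12

First polarizer is aligned with the polarization: full transmission.
Each further stage multiplies by cos²(27°) = 0.7939.
After N polarizers: T = 0.7939^(N−1). Require T < 0.086 ⇒ N−1 > ln(0.086)/ln(0.7939) = 10.63, so N−1 ≥ 11 and N = 12.
Check: N=12 gives T = 0.07895 < 0.086; N=11 gives T = 0.09945.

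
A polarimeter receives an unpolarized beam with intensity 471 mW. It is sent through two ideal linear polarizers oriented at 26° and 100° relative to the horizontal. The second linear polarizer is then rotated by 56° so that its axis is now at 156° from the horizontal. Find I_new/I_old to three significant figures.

I_new/I_old ≈ 5.44

Before rotation:
Unpolarized light through the first polarizer → I₁ = ½ I₀, now polarized at 26°.
I₂ = I₁ cos²(100° − 26°) = 0.5 I₀ · cos²(74°) = 0.03799 I₀.
After rotation:
Unpolarized light through the first polarizer → I₁ = ½ I₀, now polarized at 26°.
Angle between axes 1 and 2: 50°. I₂ = 0.5 I₀ · cos²(50°) = 0.2066 I₀.
Ratio = 0.2066 / 0.03799 = 5.438.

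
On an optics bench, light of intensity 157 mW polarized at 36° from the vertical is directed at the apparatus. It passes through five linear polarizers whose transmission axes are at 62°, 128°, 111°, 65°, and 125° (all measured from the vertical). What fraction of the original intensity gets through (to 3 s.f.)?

I₁ = 157 mW · cos²(26°) = 126.8 mW.
I₂ = I₁ · cos²(66°) = 126.8 · 0.1654 = 20.98 mW.
I₃ = I₂ · cos²(17°) = 20.98 · 0.9145 = 19.19 mW.
I₄ = I₃ · cos²(46°) = 19.19 · 0.4826 = 9.259 mW.
I₅ = I₄ · cos²(60°) = 9.259 · 0.25 = 2.315 mW.
Transmitted fraction = 0.01474.

I/I₀ ≈ 0.0147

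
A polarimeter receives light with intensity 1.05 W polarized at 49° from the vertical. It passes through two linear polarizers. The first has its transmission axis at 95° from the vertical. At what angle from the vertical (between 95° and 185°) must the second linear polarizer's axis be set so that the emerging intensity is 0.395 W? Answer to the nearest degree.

θ ≈ 123°

I₁ = I₀ cos²(95° − 49°) = I₀ cos²(46°) = 0.4826 I₀.
Target fraction: 0.395 / 1.05 W = 0.3762 of I₀.
Need I₂/I₀ = 0.3762, so cos²(θ − 95°) = 0.3762 / 0.4826 = 0.7796.
θ − 95° = arccos(√0.7796) = 28.0°, giving θ ≈ 95 + 28.0 = 123.0°.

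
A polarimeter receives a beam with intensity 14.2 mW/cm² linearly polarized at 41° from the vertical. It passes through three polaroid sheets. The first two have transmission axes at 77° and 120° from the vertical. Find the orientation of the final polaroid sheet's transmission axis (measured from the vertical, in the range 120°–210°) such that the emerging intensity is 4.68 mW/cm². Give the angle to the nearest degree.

I₁ = I₀ cos²(77° − 41°) = I₀ cos²(36°) = 0.6545 I₀.
I₂ = I₁ cos²(120° − 77°) = 0.6545 I₀ · cos²(43°) = 0.3501 I₀.
Target fraction: 4.68 / 14.2 mW/cm² = 0.3296 of I₀.
Need I₃/I₀ = 0.3296, so cos²(θ − 120°) = 0.3296 / 0.3501 = 0.9414.
θ − 120° = arccos(√0.9414) = 14.0°, giving θ ≈ 120 + 14.0 = 134.0°.

θ ≈ 134°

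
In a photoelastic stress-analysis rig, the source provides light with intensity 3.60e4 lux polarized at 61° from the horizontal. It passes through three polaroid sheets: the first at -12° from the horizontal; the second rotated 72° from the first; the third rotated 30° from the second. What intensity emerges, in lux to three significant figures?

I ≈ 220 lux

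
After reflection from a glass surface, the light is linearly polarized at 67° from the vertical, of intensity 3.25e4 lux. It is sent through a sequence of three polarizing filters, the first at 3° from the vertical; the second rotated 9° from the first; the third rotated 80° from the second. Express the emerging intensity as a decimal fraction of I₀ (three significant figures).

I/I₀ ≈ 0.00565

I₁ = 3.25e4 lux · cos²(64°) = 6246 lux.
I₂ = I₁ · cos²(9°) = 6246 · 0.9755 = 6093 lux.
I₃ = I₂ · cos²(80°) = 6093 · 0.03015 = 183.7 lux.
Transmitted fraction = 0.005653.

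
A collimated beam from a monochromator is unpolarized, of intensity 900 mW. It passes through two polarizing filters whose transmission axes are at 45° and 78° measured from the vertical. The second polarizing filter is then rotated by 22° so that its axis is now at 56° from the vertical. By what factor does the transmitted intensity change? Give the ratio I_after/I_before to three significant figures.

Before rotation:
Unpolarized light through the first polarizer → I₁ = ½ I₀, now polarized at 45°.
I₂ = I₁ cos²(78° − 45°) = 0.5 I₀ · cos²(33°) = 0.3517 I₀.
After rotation:
Unpolarized light through the first polarizer → I₁ = ½ I₀, now polarized at 45°.
I₂ = I₁ cos²(56° − 45°) = 0.5 I₀ · cos²(11°) = 0.4818 I₀.
Ratio = 0.4818 / 0.3517 = 1.37.

I_new/I_old ≈ 1.37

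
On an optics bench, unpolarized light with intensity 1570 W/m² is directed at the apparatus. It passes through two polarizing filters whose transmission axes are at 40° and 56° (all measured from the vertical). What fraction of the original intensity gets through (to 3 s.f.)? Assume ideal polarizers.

I/I₀ ≈ 0.462

Unpolarized light through the first polarizer → I₁ = 1570 W/m²/2 = 785 W/m², polarized at 40°.
I₂ = I₁ · cos²(16°) = 785 · 0.924 = 725.4 W/m².
Transmitted fraction = 0.462.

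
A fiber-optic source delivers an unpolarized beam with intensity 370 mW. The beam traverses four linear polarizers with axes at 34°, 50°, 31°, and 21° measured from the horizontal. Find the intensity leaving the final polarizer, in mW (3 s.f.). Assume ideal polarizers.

Unpolarized light through the first polarizer → I₁ = 370 mW/2 = 185 mW, polarized at 34°.
I₂ = I₁ · cos²(16°) = 185 · 0.924 = 170.9 mW.
I₃ = I₂ · cos²(19°) = 170.9 · 0.894 = 152.8 mW.
I₄ = I₃ · cos²(10°) = 152.8 · 0.9698 = 148.2 mW.

I ≈ 148 mW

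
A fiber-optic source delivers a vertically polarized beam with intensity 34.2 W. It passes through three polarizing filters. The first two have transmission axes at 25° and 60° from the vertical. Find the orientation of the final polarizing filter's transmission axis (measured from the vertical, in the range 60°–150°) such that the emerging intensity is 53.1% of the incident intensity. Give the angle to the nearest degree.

θ ≈ 71°

By Malus's law, I₁ = I₀ cos²(25° − 0°) = I₀ cos²(25°) = 0.8214 I₀.
I₂ = I₁ cos²(60° − 25°) = 0.8214 I₀ · cos²(35°) = 0.5512 I₀.
Need I₃/I₀ = 0.531, so cos²(θ − 60°) = 0.531 / 0.5512 = 0.9634.
θ − 60° = arccos(√0.9634) = 11.0°, giving θ ≈ 60 + 11.0 = 71.0°.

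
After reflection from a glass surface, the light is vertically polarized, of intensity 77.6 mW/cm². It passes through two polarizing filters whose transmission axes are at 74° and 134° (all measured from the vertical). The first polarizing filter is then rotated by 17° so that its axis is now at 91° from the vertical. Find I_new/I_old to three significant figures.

Before rotation:
I₁ = I₀ cos²(74° − 0°) = I₀ cos²(74°) = 0.07598 I₀.
I₂ = I₁ cos²(134° − 74°) = 0.07598 I₀ · cos²(60°) = 0.01899 I₀.
After rotation:
I₁ = I₀ cos²(91° − 0°) = I₀ cos²(89°) = 0.0003046 I₀.
I₂ = I₁ cos²(134° − 91°) = 0.0003046 I₀ · cos²(43°) = 0.0001629 I₀.
Ratio = 0.0001629 / 0.01899 = 0.008577.

I_new/I_old ≈ 0.00858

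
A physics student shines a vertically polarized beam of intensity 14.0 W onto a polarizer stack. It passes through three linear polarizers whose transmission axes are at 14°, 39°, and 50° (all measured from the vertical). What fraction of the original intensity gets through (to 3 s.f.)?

I₁ = 14.0 W · cos²(14°) = 13.18 W.
I₂ = I₁ · cos²(25°) = 13.18 · 0.8214 = 10.83 W.
I₃ = I₂ · cos²(11°) = 10.83 · 0.9636 = 10.43 W.
Transmitted fraction = 0.7452.

I/I₀ ≈ 0.745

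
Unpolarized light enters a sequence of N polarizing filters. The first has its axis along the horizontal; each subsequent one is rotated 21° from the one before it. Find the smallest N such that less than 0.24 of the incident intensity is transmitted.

First polarizer halves the unpolarized light: factor 1/2.
Each further stage multiplies by cos²(21°) = 0.8716.
After N polarizers: T = 0.5·0.8716^(N−1). Require T < 0.24 ⇒ N−1 > ln(0.24/0.5)/ln(0.8716) = 5.34, so N−1 ≥ 6 and N = 7.
Check: N=7 gives T = 0.2192 < 0.24; N=6 gives T = 0.2515.

N = 7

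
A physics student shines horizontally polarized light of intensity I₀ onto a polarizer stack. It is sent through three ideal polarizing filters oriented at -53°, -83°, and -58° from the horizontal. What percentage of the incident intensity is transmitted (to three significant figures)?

≈ 22.3%

By Malus's law, I₁ = I₀ cos²(-53° − 0°) = I₀ cos²(53°) = 0.3622 I₀.
I₂ = I₁ cos²(-83° + 53°) = 0.3622 I₀ · cos²(30°) = 0.2716 I₀.
I₃ = I₂ cos²(-58° + 83°) = 0.2716 I₀ · cos²(25°) = 0.2231 I₀.
That is 22.31% of the incident intensity.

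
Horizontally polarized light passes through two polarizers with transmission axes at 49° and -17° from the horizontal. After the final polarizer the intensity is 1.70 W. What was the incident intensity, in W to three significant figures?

I₁ = I₀ cos²(49° − 0°) = I₀ cos²(49°) = 0.4304 I₀.
I₂ = I₁ cos²(-17° − 49°) = 0.4304 I₀ · cos²(66°) = 0.07121 I₀.
So 1.70 W = 0.07121 I₀, giving I₀ = 1.70/0.07121 = 23.87 W.

I₀ ≈ 23.9 W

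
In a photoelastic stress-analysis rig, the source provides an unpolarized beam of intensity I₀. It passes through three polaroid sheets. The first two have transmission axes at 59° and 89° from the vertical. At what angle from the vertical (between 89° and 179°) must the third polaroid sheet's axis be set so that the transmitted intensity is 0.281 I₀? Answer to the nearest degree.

θ ≈ 119°

Unpolarized light through the first polarizer → I₁ = ½ I₀, now polarized at 59°.
I₂ = I₁ cos²(89° − 59°) = 0.5 I₀ · cos²(30°) = 0.375 I₀.
Need I₃/I₀ = 0.281, so cos²(θ − 89°) = 0.281 / 0.375 = 0.7493.
θ − 89° = arccos(√0.7493) = 30.0°, giving θ ≈ 89 + 30.0 = 119.0°.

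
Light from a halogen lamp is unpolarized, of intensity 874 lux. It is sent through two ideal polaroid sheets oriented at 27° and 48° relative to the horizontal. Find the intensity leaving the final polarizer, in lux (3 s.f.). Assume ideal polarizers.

I ≈ 381 lux

Unpolarized light through the first polarizer → I₁ = 874 lux/2 = 437 lux, polarized at 27°.
I₂ = I₁ · cos²(21°) = 437 · 0.8716 = 380.9 lux.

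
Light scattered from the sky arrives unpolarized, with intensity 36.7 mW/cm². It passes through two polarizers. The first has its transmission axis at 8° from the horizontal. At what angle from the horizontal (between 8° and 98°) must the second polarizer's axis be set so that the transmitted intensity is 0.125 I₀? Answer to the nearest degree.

Unpolarized light through the first polarizer → I₁ = ½ I₀, now polarized at 8°.
Need I₂/I₀ = 0.125, so cos²(θ − 8°) = 0.125 / 0.5 = 0.25.
θ − 8° = arccos(√0.25) = 60.0°, giving θ ≈ 8 + 60.0 = 68.0°.

θ ≈ 68°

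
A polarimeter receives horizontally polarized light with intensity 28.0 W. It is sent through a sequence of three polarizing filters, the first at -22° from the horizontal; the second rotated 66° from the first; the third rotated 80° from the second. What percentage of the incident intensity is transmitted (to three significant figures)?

I₁ = 28.0 W · cos²(22°) = 24.07 W.
I₂ = I₁ · cos²(66°) = 24.07 · 0.1654 = 3.982 W.
I₃ = I₂ · cos²(80°) = 3.982 · 0.03015 = 0.1201 W.
That is 0.4288% of the incident intensity.

≈ 0.429%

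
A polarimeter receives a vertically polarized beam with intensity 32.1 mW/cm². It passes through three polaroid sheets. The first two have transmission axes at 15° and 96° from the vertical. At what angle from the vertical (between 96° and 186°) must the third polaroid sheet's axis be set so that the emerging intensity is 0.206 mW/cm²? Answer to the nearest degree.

I₁ = I₀ cos²(15° − 0°) = I₀ cos²(15°) = 0.933 I₀.
I₂ = I₁ cos²(96° − 15°) = 0.933 I₀ · cos²(81°) = 0.02283 I₀.
Target fraction: 0.206 / 32.1 mW/cm² = 0.006417 of I₀.
Need I₃/I₀ = 0.006417, so cos²(θ − 96°) = 0.006417 / 0.02283 = 0.2811.
θ − 96° = arccos(√0.2811) = 58.0°, giving θ ≈ 96 + 58.0 = 154.0°.

θ ≈ 154°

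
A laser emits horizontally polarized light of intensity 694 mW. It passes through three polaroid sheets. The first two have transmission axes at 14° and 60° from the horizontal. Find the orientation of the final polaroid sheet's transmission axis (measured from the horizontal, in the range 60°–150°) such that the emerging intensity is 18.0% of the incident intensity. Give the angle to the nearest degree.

θ ≈ 111°

I₁ = I₀ cos²(14° − 0°) = I₀ cos²(14°) = 0.9415 I₀.
I₂ = I₁ cos²(60° − 14°) = 0.9415 I₀ · cos²(46°) = 0.4543 I₀.
Need I₃/I₀ = 0.18, so cos²(θ − 60°) = 0.18 / 0.4543 = 0.3962.
θ − 60° = arccos(√0.3962) = 51.0°, giving θ ≈ 60 + 51.0 = 111.0°.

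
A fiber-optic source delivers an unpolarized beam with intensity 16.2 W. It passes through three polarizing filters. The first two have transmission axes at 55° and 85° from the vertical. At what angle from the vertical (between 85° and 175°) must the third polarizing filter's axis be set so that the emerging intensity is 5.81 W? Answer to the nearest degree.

Unpolarized light through the first polarizer → I₁ = ½ I₀, now polarized at 55°.
I₂ = I₁ cos²(85° − 55°) = 0.5 I₀ · cos²(30°) = 0.375 I₀.
Target fraction: 5.81 / 16.2 W = 0.3586 of I₀.
Need I₃/I₀ = 0.3586, so cos²(θ − 85°) = 0.3586 / 0.375 = 0.9564.
θ − 85° = arccos(√0.9564) = 12.1°, giving θ ≈ 85 + 12.1 = 97.1°.

θ ≈ 97°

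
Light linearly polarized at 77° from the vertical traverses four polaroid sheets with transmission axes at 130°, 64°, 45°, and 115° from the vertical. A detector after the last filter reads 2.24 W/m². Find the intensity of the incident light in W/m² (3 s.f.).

I₀ ≈ 357 W/m²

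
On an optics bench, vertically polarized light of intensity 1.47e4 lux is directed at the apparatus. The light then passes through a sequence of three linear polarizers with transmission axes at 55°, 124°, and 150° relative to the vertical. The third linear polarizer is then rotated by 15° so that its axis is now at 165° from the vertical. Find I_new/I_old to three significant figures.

Before rotation:
By Malus's law, I₁ = I₀ cos²(55° − 0°) = I₀ cos²(55°) = 0.329 I₀.
I₂ = I₁ cos²(124° − 55°) = 0.329 I₀ · cos²(69°) = 0.04225 I₀.
I₃ = I₂ cos²(150° − 124°) = 0.04225 I₀ · cos²(26°) = 0.03413 I₀.
After rotation:
I₁ = I₀ cos²(55° − 0°) = I₀ cos²(55°) = 0.329 I₀.
I₂ = I₁ cos²(124° − 55°) = 0.329 I₀ · cos²(69°) = 0.04225 I₀.
I₃ = I₂ cos²(165° − 124°) = 0.04225 I₀ · cos²(41°) = 0.02407 I₀.
Ratio = 0.02407 / 0.03413 = 0.7051.

I_new/I_old ≈ 0.705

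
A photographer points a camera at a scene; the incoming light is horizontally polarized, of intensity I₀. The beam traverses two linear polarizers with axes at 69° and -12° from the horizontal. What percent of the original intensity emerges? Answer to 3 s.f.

I₁ = I₀ cos²(69° − 0°) = I₀ cos²(69°) = 0.1284 I₀.
I₂ = I₁ cos²(-12° − 69°) = 0.1284 I₀ · cos²(81°) = 0.003143 I₀.
That is 0.3143% of the incident intensity.

≈ 0.314%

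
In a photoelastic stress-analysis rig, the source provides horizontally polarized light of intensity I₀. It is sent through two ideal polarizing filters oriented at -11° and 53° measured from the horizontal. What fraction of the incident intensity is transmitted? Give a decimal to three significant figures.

≈ 0.185 I₀

By Malus's law, I₁ = I₀ cos²(-11° − 0°) = I₀ cos²(11°) = 0.9636 I₀.
I₂ = I₁ cos²(53° + 11°) = 0.9636 I₀ · cos²(64°) = 0.1852 I₀.
Transmitted fraction = 0.1852.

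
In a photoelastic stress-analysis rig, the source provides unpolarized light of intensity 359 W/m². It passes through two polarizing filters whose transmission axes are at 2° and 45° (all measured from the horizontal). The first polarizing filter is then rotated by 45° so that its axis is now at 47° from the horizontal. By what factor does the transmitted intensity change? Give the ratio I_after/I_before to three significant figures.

I_new/I_old ≈ 1.87

Before rotation:
Unpolarized light through the first polarizer → I₁ = ½ I₀, now polarized at 2°.
I₂ = I₁ cos²(45° − 2°) = 0.5 I₀ · cos²(43°) = 0.2674 I₀.
After rotation:
Unpolarized light through the first polarizer → I₁ = ½ I₀, now polarized at 47°.
I₂ = I₁ cos²(45° − 47°) = 0.5 I₀ · cos²(2°) = 0.4994 I₀.
Ratio = 0.4994 / 0.2674 = 1.867.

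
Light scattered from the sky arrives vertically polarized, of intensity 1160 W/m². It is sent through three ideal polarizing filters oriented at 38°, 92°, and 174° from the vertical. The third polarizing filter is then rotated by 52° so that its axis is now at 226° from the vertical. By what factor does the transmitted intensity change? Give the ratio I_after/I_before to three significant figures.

I_new/I_old ≈ 24.9

Before rotation:
I₁ = I₀ cos²(38° − 0°) = I₀ cos²(38°) = 0.621 I₀.
I₂ = I₁ cos²(92° − 38°) = 0.621 I₀ · cos²(54°) = 0.2145 I₀.
I₃ = I₂ cos²(174° − 92°) = 0.2145 I₀ · cos²(82°) = 0.004155 I₀.
After rotation:
I₁ = I₀ cos²(38° − 0°) = I₀ cos²(38°) = 0.621 I₀.
I₂ = I₁ cos²(92° − 38°) = 0.621 I₀ · cos²(54°) = 0.2145 I₀.
Angle between axes 2 and 3: 46°. I₃ = 0.2145 I₀ · cos²(46°) = 0.1035 I₀.
Ratio = 0.1035 / 0.004155 = 24.91.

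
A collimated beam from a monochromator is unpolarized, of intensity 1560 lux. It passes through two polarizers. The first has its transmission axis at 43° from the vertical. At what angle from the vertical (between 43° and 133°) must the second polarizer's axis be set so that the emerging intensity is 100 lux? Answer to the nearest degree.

θ ≈ 112°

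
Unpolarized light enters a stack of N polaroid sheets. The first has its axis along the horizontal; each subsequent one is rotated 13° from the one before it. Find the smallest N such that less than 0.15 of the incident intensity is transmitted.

N = 25

First polarizer halves the unpolarized light: factor 1/2.
Each further stage multiplies by cos²(13°) = 0.9494.
After N polarizers: T = 0.5·0.9494^(N−1). Require T < 0.15 ⇒ N−1 > ln(0.15/0.5)/ln(0.9494) = 23.19, so N−1 ≥ 24 and N = 25.
Check: N=25 gives T = 0.1438 < 0.15; N=24 gives T = 0.1515.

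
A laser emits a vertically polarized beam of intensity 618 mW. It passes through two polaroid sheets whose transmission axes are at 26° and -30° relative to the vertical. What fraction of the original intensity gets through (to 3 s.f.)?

I/I₀ ≈ 0.253

By Malus's law, I₁ = 618 mW · cos²(26°) = 499.2 mW.
I₂ = I₁ · cos²(56°) = 499.2 · 0.3127 = 156.1 mW.
Transmitted fraction = 0.2526.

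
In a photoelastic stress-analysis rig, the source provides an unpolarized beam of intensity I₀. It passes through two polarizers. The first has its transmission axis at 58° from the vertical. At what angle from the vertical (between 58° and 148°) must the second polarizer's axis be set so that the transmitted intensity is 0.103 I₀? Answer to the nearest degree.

θ ≈ 121°

Unpolarized light through the first polarizer → I₁ = ½ I₀, now polarized at 58°.
Need I₂/I₀ = 0.103, so cos²(θ − 58°) = 0.103 / 0.5 = 0.206.
θ − 58° = arccos(√0.206) = 63.0°, giving θ ≈ 58 + 63.0 = 121.0°.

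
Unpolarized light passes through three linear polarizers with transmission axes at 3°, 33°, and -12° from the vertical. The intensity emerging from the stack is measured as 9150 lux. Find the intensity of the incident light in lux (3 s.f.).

I₀ ≈ 4.88e4 lux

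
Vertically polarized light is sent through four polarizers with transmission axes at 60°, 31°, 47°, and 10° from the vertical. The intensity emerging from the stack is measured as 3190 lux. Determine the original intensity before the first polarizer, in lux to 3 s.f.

I₀ ≈ 2.83e4 lux

I₁ = I₀ cos²(60° − 0°) = I₀ cos²(60°) = 0.25 I₀.
I₂ = I₁ cos²(31° − 60°) = 0.25 I₀ · cos²(29°) = 0.1912 I₀.
I₃ = I₂ cos²(47° − 31°) = 0.1912 I₀ · cos²(16°) = 0.1767 I₀.
I₄ = I₃ cos²(10° − 47°) = 0.1767 I₀ · cos²(37°) = 0.1127 I₀.
So 3190 lux = 0.1127 I₀, giving I₀ = 3190/0.1127 = 2.83e+04 lux.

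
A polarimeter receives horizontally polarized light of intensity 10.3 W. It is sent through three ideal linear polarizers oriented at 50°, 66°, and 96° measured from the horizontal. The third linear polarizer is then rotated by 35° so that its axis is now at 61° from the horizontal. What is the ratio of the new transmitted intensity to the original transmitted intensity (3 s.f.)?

I_new/I_old ≈ 1.32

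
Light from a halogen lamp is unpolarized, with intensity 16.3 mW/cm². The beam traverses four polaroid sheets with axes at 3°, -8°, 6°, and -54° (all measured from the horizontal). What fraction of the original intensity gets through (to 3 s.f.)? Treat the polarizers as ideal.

Unpolarized light through the first polarizer → I₁ = 16.3 mW/cm²/2 = 8.15 mW/cm², polarized at 3°.
I₂ = I₁ · cos²(11°) = 8.15 · 0.9636 = 7.853 mW/cm².
I₃ = I₂ · cos²(14°) = 7.853 · 0.9415 = 7.394 mW/cm².
I₄ = I₃ · cos²(60°) = 7.394 · 0.25 = 1.848 mW/cm².
Transmitted fraction = 0.1134.

I/I₀ ≈ 0.113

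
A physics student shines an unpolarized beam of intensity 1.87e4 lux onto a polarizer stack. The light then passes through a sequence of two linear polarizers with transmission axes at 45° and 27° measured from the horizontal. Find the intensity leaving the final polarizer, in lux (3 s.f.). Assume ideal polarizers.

I ≈ 8460 lux

Unpolarized light through the first polarizer → I₁ = 1.87e4 lux/2 = 9350 lux, polarized at 45°.
I₂ = I₁ · cos²(18°) = 9350 · 0.9045 = 8457 lux.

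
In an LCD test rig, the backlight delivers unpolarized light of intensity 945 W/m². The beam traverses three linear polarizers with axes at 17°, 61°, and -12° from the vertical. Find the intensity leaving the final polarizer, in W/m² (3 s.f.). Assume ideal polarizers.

I ≈ 20.9 W/m²

Unpolarized light through the first polarizer → I₁ = 945 W/m²/2 = 472.5 W/m², polarized at 17°.
I₂ = I₁ · cos²(44°) = 472.5 · 0.5174 = 244.5 W/m².
I₃ = I₂ · cos²(73°) = 244.5 · 0.08548 = 20.9 W/m².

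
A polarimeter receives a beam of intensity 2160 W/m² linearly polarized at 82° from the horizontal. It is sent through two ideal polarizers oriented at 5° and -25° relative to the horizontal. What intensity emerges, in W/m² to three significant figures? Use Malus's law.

I ≈ 82.0 W/m²

By Malus's law, I₁ = 2160 W/m² · cos²(77°) = 109.3 W/m².
I₂ = I₁ · cos²(30°) = 109.3 · 0.75 = 81.98 W/m².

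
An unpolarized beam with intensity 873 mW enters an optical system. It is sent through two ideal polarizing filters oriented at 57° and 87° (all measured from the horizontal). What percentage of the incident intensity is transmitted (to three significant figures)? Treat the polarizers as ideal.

≈ 37.5%

Unpolarized light through the first polarizer → I₁ = 873 mW/2 = 436.5 mW, polarized at 57°.
I₂ = I₁ · cos²(30°) = 436.5 · 0.75 = 327.4 mW.
That is 37.5% of the incident intensity.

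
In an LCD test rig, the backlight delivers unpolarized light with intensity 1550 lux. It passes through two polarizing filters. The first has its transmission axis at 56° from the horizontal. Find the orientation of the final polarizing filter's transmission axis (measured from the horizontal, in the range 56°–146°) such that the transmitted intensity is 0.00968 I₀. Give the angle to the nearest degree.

Unpolarized light through the first polarizer → I₁ = ½ I₀, now polarized at 56°.
Need I₂/I₀ = 0.00968, so cos²(θ − 56°) = 0.00968 / 0.5 = 0.01936.
θ − 56° = arccos(√0.01936) = 82.0°, giving θ ≈ 56 + 82.0 = 138.0°.

θ ≈ 138°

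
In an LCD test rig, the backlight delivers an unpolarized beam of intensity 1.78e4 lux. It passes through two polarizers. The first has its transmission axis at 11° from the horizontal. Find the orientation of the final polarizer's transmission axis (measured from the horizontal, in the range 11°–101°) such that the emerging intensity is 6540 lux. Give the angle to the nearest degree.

Unpolarized light through the first polarizer → I₁ = ½ I₀, now polarized at 11°.
Target fraction: 6540 / 1.78e4 lux = 0.3674 of I₀.
Need I₂/I₀ = 0.3674, so cos²(θ − 11°) = 0.3674 / 0.5 = 0.7348.
θ − 11° = arccos(√0.7348) = 31.0°, giving θ ≈ 11 + 31.0 = 42.0°.

θ ≈ 42°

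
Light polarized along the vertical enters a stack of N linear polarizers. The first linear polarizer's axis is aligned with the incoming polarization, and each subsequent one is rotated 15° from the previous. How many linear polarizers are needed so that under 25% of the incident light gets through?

First polarizer is aligned with the polarization: full transmission.
Each further stage multiplies by cos²(15°) = 0.933.
After N polarizers: T = 0.933^(N−1). Require T < 0.25 ⇒ N−1 > ln(0.25)/ln(0.933) = 19.99, so N−1 ≥ 20 and N = 21.
Check: N=21 gives T = 0.2499 < 0.25; N=20 gives T = 0.2678.

N = 21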